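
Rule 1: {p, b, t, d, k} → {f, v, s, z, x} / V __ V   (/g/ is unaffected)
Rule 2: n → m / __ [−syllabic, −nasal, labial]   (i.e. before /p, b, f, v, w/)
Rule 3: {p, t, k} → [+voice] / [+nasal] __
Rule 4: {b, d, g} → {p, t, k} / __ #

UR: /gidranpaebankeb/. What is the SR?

Rule 1 (intervocalic spirantization): /b/ is a stop between vowels /e/ and /a/, so it spirantizes to the fricative [v]. /gidranpaebankeb/ → gidranpaevankeb.
Rule 2 (nasal place assimilation): /n/ precedes the labial consonant /p/, so it assimilates in place to [m]. /gidranpaevankeb/ → gidrampaevankeb.
Rule 3 (post-nasal voicing): /p/ is a voiceless stop immediately after the nasal /m/, so it voices to [b]. /k/ is a voiceless stop immediately after the nasal /n/, so it voices to [g]. /gidrampaevankeb/ → gidrambaevangeb.
Rule 4 (final devoicing): /b/ is a voiced stop in word-final position, so it devoices to [p]. /gidrambaevangeb/ → gidrambaevangep.

gidrambaevangep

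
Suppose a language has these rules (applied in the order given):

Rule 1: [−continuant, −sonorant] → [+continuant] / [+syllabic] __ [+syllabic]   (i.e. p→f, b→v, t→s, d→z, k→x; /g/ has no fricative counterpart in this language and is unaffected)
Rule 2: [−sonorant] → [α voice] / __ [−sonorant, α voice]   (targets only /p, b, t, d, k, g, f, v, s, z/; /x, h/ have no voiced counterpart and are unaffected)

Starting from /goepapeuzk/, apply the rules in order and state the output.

Rule 1 (intervocalic spirantization): /p/ is a stop between vowels /e/ and /a/, so it spirantizes to the fricative [f]. /p/ is a stop between vowels /a/ and /e/, so it spirantizes to the fricative [f]. /goepapeuzk/ → goefafeuzk.
Rule 2 (regressive voicing assimilation): /z/ precedes the voiceless obstruent /k/, so it devoices to [s] by assimilation. /goefafeuzk/ → goefafeusk.

goefafeusk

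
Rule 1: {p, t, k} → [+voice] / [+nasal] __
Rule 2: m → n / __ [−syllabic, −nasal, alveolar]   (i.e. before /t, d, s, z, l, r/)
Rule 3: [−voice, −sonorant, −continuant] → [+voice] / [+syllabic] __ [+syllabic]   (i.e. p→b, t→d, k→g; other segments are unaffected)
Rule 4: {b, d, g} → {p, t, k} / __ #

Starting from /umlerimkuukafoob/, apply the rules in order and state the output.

unlerimguugafoop

Rule 1 (post-nasal voicing): /k/ is a voiceless stop immediately after the nasal /m/, so it voices to [g]. /umlerimkuukafoob/ → umlerimguukafoob.
Rule 2 (nasal place assimilation): /m/ precedes the alveolar consonant /l/, so it assimilates in place to [n]. /umlerimguukafoob/ → unlerimguukafoob.
Rule 3 (intervocalic voicing): /k/ is a voiceless stop between vowels /u/ and /a/, so it voices to [g]. /unlerimguukafoob/ → unlerimguugafoob.
Rule 4 (final devoicing): /b/ is a voiced stop in word-final position, so it devoices to [p]. /unlerimguugafoob/ → unlerimguugafoop.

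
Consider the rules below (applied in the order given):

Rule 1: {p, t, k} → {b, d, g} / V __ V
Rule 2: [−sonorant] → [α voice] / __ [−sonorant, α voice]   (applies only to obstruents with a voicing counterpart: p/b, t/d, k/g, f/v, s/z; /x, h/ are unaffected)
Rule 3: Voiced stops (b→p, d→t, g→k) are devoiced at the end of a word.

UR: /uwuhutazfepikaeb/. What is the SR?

uwuhudasfebigaep

Rule 1 (intervocalic voicing): /t/ is a voiceless stop between vowels /u/ and /a/, so it voices to [d]. /p/ is a voiceless stop between vowels /e/ and /i/, so it voices to [b]. /k/ is a voiceless stop between vowels /i/ and /a/, so it voices to [g]. /uwuhutazfepikaeb/ → uwuhudazfebigaeb.
Rule 2 (regressive voicing assimilation): /z/ precedes the voiceless obstruent /f/, so it devoices to [s] by assimilation. /uwuhudazfebigaeb/ → uwuhudasfebigaeb.
Rule 3 (final devoicing): /b/ is a voiced stop in word-final position, so it devoices to [p]. /uwuhudasfebigaeb/ → uwuhudasfebigaep.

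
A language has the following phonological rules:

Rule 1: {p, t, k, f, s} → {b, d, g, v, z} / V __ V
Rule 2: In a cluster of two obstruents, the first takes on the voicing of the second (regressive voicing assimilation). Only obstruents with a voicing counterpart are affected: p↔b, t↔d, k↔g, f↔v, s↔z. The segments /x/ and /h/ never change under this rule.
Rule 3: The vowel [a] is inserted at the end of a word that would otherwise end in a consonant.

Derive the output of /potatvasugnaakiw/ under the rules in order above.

podadvazugnaagiwa

Rule 1 (intervocalic voicing): /t/ is a voiceless obstruent between vowels /o/ and /a/, so it voices to [d]. /s/ is a voiceless obstruent between vowels /a/ and /u/, so it voices to [z]. /k/ is a voiceless obstruent between vowels /a/ and /i/, so it voices to [g]. /potatvasugnaakiw/ → podatvazugnaagiw.
Rule 2 (regressive voicing assimilation): /t/ precedes the voiced obstruent /v/, so it voices to [d] by assimilation. /podatvazugnaagiw/ → podadvazugnaagiw.
Rule 3 (final a-epenthesis): the form ends in the consonant /w/, so [a] is inserted word-finally. /podadvazugnaagiw/ → podadvazugnaagiwa.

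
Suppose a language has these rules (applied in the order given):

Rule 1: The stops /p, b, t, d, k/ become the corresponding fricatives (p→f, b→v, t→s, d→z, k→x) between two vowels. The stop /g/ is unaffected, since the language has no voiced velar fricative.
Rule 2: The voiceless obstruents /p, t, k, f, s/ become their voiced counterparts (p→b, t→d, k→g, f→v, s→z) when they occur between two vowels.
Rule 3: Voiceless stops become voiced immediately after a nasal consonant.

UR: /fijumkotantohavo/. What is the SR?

Rule 1 (intervocalic spirantization): /t/ is a stop between vowels /o/ and /a/, so it spirantizes to the fricative [s]. /fijumkotantohavo/ → fijumkosantohavo.
Rule 2 (intervocalic voicing): /s/ is a voiceless obstruent between vowels /o/ and /a/, so it voices to [z]. /fijumkosantohavo/ → fijumkozantohavo.
Rule 3 (post-nasal voicing): /k/ is a voiceless stop immediately after the nasal /m/, so it voices to [g]. /t/ is a voiceless stop immediately after the nasal /n/, so it voices to [d]. /fijumkozantohavo/ → fijumgozandohavo.

fijumgozandohavo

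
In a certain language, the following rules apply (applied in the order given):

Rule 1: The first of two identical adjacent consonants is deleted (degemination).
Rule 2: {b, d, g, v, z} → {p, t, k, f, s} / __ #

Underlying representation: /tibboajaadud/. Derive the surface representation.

Rule 1 (degemination): /bb/ is a geminate; the first /b/ deletes. /tibboajaadud/ → tiboajaadud.
Rule 2 (final devoicing): /d/ is a voiced obstruent in word-final position, so it devoices to [t]. /tiboajaadud/ → tiboajaadut.

tiboajaadut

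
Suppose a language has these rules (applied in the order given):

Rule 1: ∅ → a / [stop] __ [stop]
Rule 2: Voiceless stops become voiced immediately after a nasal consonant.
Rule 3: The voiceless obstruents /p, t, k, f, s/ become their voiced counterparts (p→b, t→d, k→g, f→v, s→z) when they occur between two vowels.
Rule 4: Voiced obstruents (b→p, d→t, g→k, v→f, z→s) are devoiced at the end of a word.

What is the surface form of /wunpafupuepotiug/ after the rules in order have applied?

wunbavubuebodiuk

Rule 1 (stop-cluster a-epenthesis): no segment meets the environment; /wunpafupuepotiug/ is unchanged.
Rule 2 (post-nasal voicing): /p/ is a voiceless stop immediately after the nasal /n/, so it voices to [b]. /wunpafupuepotiug/ → wunbafupuepotiug.
Rule 3 (intervocalic voicing): /f/ is a voiceless obstruent between vowels /a/ and /u/, so it voices to [v]. /p/ is a voiceless obstruent between vowels /u/ and /u/, so it voices to [b]. /p/ is a voiceless obstruent between vowels /e/ and /o/, so it voices to [b]. /t/ is a voiceless obstruent between vowels /o/ and /i/, so it voices to [d]. /wunbafupuepotiug/ → wunbavubuebodiug.
Rule 4 (final devoicing): /g/ is a voiced obstruent in word-final position, so it devoices to [k]. /wunbavubuebodiug/ → wunbavubuebodiuk.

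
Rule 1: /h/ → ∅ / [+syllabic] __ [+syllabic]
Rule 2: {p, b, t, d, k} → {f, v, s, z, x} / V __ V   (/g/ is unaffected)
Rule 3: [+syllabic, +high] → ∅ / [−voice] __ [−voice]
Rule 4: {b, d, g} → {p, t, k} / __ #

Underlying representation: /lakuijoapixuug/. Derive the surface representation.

laxuijoafxuuk

Rule 1 (intervocalic h-deletion): no segment meets the environment; /lakuijoapixuug/ is unchanged.
Rule 2 (intervocalic spirantization): /k/ is a stop between vowels /a/ and /u/, so it spirantizes to the fricative [x]. /p/ is a stop between vowels /a/ and /i/, so it spirantizes to the fricative [f]. /lakuijoapixuug/ → laxuijoafixuug.
Rule 3 (high vowel syncope): /i/ is a high vowel flanked by voiceless consonants /f/ and /x/, so it deletes. /laxuijoafixuug/ → laxuijoafxuug.
Rule 4 (final devoicing): /g/ is a voiced stop in word-final position, so it devoices to [k]. /laxuijoafxuug/ → laxuijoafxuuk.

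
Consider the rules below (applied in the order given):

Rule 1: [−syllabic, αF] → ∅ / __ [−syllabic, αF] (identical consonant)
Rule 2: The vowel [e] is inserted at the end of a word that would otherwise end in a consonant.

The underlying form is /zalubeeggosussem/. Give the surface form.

Rule 1 (degemination): /gg/ is a geminate; the first /g/ deletes. /ss/ is a geminate; the first /s/ deletes. /zalubeeggosussem/ → zalubeegosusem.
Rule 2 (final e-epenthesis): the form ends in the consonant /m/, so [e] is inserted word-finally. /zalubeegosusem/ → zalubeegosuseme.

zalubeegosuseme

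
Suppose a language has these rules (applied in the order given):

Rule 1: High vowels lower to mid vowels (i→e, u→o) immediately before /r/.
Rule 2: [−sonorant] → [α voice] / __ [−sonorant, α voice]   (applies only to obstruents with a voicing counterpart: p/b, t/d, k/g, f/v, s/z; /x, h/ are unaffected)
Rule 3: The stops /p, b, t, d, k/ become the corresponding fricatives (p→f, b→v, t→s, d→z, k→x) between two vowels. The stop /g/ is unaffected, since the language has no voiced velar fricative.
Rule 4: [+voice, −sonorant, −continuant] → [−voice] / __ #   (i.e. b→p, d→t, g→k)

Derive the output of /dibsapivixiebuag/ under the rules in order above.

Rule 1 (pre-rhotic lowering): no segment meets the environment; /dibsapivixiebuag/ is unchanged.
Rule 2 (regressive voicing assimilation): /b/ precedes the voiceless obstruent /s/, so it devoices to [p] by assimilation. /dibsapivixiebuag/ → dipsapivixiebuag.
Rule 3 (intervocalic spirantization): /p/ is a stop between vowels /a/ and /i/, so it spirantizes to the fricative [f]. /b/ is a stop between vowels /e/ and /u/, so it spirantizes to the fricative [v]. /dipsapivixiebuag/ → dipsafivixievuag.
Rule 4 (final devoicing): /g/ is a voiced stop in word-final position, so it devoices to [k]. /dipsafivixievuag/ → dipsafivixievuak.

dipsafivixievuak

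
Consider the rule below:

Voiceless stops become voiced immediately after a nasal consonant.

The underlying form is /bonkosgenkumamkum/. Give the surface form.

/k/ is a voiceless stop immediately after the nasal /n/, so it voices to [g].
/k/ is a voiceless stop immediately after the nasal /n/, so it voices to [g].
/k/ is a voiceless stop immediately after the nasal /m/, so it voices to [g].
Surface form: [bongosgengumamgum].

bongosgengumamgum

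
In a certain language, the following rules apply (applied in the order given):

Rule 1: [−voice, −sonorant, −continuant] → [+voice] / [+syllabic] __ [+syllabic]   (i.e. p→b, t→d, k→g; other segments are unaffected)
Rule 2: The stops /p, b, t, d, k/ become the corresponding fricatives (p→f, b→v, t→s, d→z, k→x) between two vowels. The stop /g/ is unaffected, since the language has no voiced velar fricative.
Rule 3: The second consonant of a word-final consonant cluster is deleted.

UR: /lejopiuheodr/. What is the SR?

Rule 1 (intervocalic voicing): /p/ is a voiceless stop between vowels /o/ and /i/, so it voices to [b]. /lejopiuheodr/ → lejobiuheodr.
Rule 2 (intervocalic spirantization): /b/ is a stop between vowels /o/ and /i/, so it spirantizes to the fricative [v]. /lejobiuheodr/ → lejoviuheodr.
Rule 3 (final cluster simplification): /r/ is the second consonant of a word-final cluster /dr/, so it deletes. /lejoviuheodr/ → lejoviuheod.

lejoviuheod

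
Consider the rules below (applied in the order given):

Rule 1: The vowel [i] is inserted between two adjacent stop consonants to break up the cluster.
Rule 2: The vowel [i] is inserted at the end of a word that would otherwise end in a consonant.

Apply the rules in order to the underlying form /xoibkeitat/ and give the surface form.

Rule 1 (stop-cluster i-epenthesis): /b/ and /k/ form a stop–stop cluster, so [i] is inserted between them. /xoibkeitat/ → xoibikeitat.
Rule 2 (final i-epenthesis): the form ends in the consonant /t/, so [i] is inserted word-finally. /xoibikeitat/ → xoibikeitati.

xoibikeitati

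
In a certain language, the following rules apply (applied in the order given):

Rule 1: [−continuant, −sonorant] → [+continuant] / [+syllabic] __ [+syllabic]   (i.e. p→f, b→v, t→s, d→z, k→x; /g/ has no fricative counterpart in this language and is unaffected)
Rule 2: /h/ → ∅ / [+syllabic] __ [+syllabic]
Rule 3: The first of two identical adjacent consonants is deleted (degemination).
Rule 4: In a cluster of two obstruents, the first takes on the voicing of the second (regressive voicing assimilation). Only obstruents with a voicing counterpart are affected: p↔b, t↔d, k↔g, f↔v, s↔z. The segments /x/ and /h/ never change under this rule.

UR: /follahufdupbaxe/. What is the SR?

folauvdubbaxe

Rule 1 (intervocalic spirantization): no segment meets the environment; /follahufdupbaxe/ is unchanged.
Rule 2 (intervocalic h-deletion): /h/ occurs between vowels /a/ and /u/, so it deletes. /follahufdupbaxe/ → follaufdupbaxe.
Rule 3 (degemination): /ll/ is a geminate; the first /l/ deletes. /follaufdupbaxe/ → folaufdupbaxe.
Rule 4 (regressive voicing assimilation): /f/ precedes the voiced obstruent /d/, so it voices to [v] by assimilation. /p/ precedes the voiced obstruent /b/, so it voices to [b] by assimilation. /folaufdupbaxe/ → folauvdubbaxe.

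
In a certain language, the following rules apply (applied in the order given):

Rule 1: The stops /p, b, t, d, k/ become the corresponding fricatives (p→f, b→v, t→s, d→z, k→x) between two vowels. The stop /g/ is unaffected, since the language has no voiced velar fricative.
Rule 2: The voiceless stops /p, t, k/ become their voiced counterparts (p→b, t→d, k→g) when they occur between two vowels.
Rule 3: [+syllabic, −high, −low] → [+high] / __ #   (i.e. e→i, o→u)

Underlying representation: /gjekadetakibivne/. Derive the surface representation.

gjexazesaxivivni

Rule 1 (intervocalic spirantization): /k/ is a stop between vowels /e/ and /a/, so it spirantizes to the fricative [x]. /d/ is a stop between vowels /a/ and /e/, so it spirantizes to the fricative [z]. /t/ is a stop between vowels /e/ and /a/, so it spirantizes to the fricative [s]. /k/ is a stop between vowels /a/ and /i/, so it spirantizes to the fricative [x]. /b/ is a stop between vowels /i/ and /i/, so it spirantizes to the fricative [v]. /gjekadetakibivne/ → gjexazesaxivivne.
Rule 2 (intervocalic voicing): no segment meets the environment; /gjexazesaxivivne/ is unchanged.
Rule 3 (final vowel raising): /e/ is a mid vowel in word-final position, so it raises to [i]. /gjexazesaxivivne/ → gjexazesaxivivni.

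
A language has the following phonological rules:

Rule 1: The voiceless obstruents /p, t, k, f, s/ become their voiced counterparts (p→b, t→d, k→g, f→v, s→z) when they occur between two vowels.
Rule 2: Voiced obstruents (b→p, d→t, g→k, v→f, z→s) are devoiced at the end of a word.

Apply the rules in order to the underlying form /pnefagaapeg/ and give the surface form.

pnevagaabek

Rule 1 (intervocalic voicing): /f/ is a voiceless obstruent between vowels /e/ and /a/, so it voices to [v]. /p/ is a voiceless obstruent between vowels /a/ and /e/, so it voices to [b]. /pnefagaapeg/ → pnevagaabeg.
Rule 2 (final devoicing): /g/ is a voiced obstruent in word-final position, so it devoices to [k]. /pnevagaabeg/ → pnevagaabek.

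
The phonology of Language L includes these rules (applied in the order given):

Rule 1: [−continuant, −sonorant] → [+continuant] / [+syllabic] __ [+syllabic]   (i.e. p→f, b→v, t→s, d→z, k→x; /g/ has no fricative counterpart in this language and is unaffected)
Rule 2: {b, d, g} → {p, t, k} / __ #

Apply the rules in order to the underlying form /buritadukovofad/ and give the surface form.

Rule 1 (intervocalic spirantization): /t/ is a stop between vowels /i/ and /a/, so it spirantizes to the fricative [s]. /d/ is a stop between vowels /a/ and /u/, so it spirantizes to the fricative [z]. /k/ is a stop between vowels /u/ and /o/, so it spirantizes to the fricative [x]. /buritadukovofad/ → burisazuxovofad.
Rule 2 (final devoicing): /d/ is a voiced stop in word-final position, so it devoices to [t]. /burisazuxovofad/ → burisazuxovofat.

burisazuxovofat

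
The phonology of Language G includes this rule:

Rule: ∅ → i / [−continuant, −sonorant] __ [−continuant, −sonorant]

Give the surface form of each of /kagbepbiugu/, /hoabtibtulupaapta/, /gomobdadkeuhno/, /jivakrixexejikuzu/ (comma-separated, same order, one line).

/kagbepbiugu/: /g/ and /b/ form a stop–stop cluster, so [i] is inserted between them. /p/ and /b/ form a stop–stop cluster, so [i] is inserted between them. → [kagibepibiugu].
/hoabtibtulupaapta/: /b/ and /t/ form a stop–stop cluster, so [i] is inserted between them. /b/ and /t/ form a stop–stop cluster, so [i] is inserted between them. /p/ and /t/ form a stop–stop cluster, so [i] is inserted between them. → [hoabitibitulupaapita].
/gomobdadkeuhno/: /b/ and /d/ form a stop–stop cluster, so [i] is inserted between them. /d/ and /k/ form a stop–stop cluster, so [i] is inserted between them. → [gomobidadikeuhno].
/jivakrixexejikuzu/: the rule's environment is not met; surfaces unchanged as [jivakrixexejikuzu].

kagibepibiugu, hoabitibitulupaapita, gomobidadikeuhno, jivakrixexejikuzu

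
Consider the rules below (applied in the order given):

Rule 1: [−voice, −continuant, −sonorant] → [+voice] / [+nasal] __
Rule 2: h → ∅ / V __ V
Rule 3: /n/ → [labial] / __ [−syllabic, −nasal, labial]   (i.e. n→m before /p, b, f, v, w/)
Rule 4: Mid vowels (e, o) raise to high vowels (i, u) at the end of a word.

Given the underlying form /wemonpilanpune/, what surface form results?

Rule 1 (post-nasal voicing): /p/ is a voiceless stop immediately after the nasal /n/, so it voices to [b]. /p/ is a voiceless stop immediately after the nasal /n/, so it voices to [b]. /wemonpilanpune/ → wemonbilanbune.
Rule 2 (intervocalic h-deletion): no segment meets the environment; /wemonbilanbune/ is unchanged.
Rule 3 (nasal place assimilation): /n/ precedes the labial consonant /b/, so it assimilates in place to [m]. /n/ precedes the labial consonant /b/, so it assimilates in place to [m]. /wemonbilanbune/ → wemombilambune.
Rule 4 (final vowel raising): /e/ is a mid vowel in word-final position, so it raises to [i]. /wemombilambune/ → wemombilambuni.

wemombilambuni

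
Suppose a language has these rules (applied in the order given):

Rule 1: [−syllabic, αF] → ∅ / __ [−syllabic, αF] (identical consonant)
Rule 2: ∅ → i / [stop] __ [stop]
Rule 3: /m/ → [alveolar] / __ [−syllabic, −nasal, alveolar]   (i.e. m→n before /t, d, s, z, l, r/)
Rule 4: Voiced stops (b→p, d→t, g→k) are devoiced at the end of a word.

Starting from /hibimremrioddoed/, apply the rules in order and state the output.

hibinrenriodoet

Rule 1 (degemination): /dd/ is a geminate; the first /d/ deletes. /hibimremrioddoed/ → hibimremriodoed.
Rule 2 (stop-cluster i-epenthesis): no segment meets the environment; /hibimremriodoed/ is unchanged.
Rule 3 (nasal place assimilation): /m/ precedes the alveolar consonant /r/, so it assimilates in place to [n]. /m/ precedes the alveolar consonant /r/, so it assimilates in place to [n]. /hibimremriodoed/ → hibinrenriodoed.
Rule 4 (final devoicing): /d/ is a voiced stop in word-final position, so it devoices to [t]. /hibinrenriodoed/ → hibinrenriodoet.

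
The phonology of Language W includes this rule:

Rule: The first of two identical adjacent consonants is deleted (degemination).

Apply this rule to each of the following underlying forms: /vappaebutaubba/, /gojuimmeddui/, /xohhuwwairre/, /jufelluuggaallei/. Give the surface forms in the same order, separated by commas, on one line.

/vappaebutaubba/: /pp/ is a geminate; the first /p/ deletes. /bb/ is a geminate; the first /b/ deletes. → [vapaebutauba].
/gojuimmeddui/: /mm/ is a geminate; the first /m/ deletes. /dd/ is a geminate; the first /d/ deletes. → [gojuimedui].
/xohhuwwairre/: /hh/ is a geminate; the first /h/ deletes. /ww/ is a geminate; the first /w/ deletes. /rr/ is a geminate; the first /r/ deletes. → [xohuwaire].
/jufelluuggaallei/: /ll/ is a geminate; the first /l/ deletes. /gg/ is a geminate; the first /g/ deletes. /ll/ is a geminate; the first /l/ deletes. → [jufeluugaalei].

vapaebutauba, gojuimedui, xohuwaire, jufeluugaalei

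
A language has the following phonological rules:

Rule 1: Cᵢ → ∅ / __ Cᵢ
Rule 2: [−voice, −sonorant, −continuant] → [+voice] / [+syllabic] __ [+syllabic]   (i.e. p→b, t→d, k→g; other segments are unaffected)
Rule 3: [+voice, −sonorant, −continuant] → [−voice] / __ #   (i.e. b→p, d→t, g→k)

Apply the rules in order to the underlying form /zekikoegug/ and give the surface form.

zegigoeguk

Rule 1 (degemination): no segment meets the environment; /zekikoegug/ is unchanged.
Rule 2 (intervocalic voicing): /k/ is a voiceless stop between vowels /e/ and /i/, so it voices to [g]. /k/ is a voiceless stop between vowels /i/ and /o/, so it voices to [g]. /zekikoegug/ → zegigoegug.
Rule 3 (final devoicing): /g/ is a voiced stop in word-final position, so it devoices to [k]. /zegigoegug/ → zegigoeguk.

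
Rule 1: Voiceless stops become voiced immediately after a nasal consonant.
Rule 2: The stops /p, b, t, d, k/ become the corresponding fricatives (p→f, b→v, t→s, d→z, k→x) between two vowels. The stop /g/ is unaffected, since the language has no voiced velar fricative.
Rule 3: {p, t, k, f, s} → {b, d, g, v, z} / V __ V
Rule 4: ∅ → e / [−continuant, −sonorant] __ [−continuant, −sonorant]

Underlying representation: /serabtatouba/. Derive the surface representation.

Rule 1 (post-nasal voicing): no segment meets the environment; /serabtatouba/ is unchanged.
Rule 2 (intervocalic spirantization): /t/ is a stop between vowels /a/ and /o/, so it spirantizes to the fricative [s]. /b/ is a stop between vowels /u/ and /a/, so it spirantizes to the fricative [v]. /serabtatouba/ → serabtasouva.
Rule 3 (intervocalic voicing): /s/ is a voiceless obstruent between vowels /a/ and /o/, so it voices to [z]. /serabtasouva/ → serabtazouva.
Rule 4 (stop-cluster e-epenthesis): /b/ and /t/ form a stop–stop cluster, so [e] is inserted between them. /serabtazouva/ → serabetazouva.

serabetazouva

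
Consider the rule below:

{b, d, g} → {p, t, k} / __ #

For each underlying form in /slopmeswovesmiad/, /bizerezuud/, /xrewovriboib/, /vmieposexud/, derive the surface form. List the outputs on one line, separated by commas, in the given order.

/slopmeswovesmiad/: /d/ is a voiced stop in word-final position, so it devoices to [t]. → [slopmeswovesmiat].
/bizerezuud/: /d/ is a voiced stop in word-final position, so it devoices to [t]. → [bizerezuut].
/xrewovriboib/: /b/ is a voiced stop in word-final position, so it devoices to [p]. → [xrewovriboip].
/vmieposexud/: /d/ is a voiced stop in word-final position, so it devoices to [t]. → [vmieposexut].

slopmeswovesmiat, bizerezuut, xrewovriboip, vmieposexut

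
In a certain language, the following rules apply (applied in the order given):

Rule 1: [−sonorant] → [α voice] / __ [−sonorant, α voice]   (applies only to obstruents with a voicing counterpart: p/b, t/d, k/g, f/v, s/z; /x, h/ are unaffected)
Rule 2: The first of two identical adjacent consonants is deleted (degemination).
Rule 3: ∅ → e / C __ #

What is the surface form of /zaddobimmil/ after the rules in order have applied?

zadobimile

Rule 1 (regressive voicing assimilation): no segment meets the environment; /zaddobimmil/ is unchanged.
Rule 2 (degemination): /dd/ is a geminate; the first /d/ deletes. /mm/ is a geminate; the first /m/ deletes. /zaddobimmil/ → zadobimil.
Rule 3 (final e-epenthesis): the form ends in the consonant /l/, so [e] is inserted word-finally. /zadobimil/ → zadobimile.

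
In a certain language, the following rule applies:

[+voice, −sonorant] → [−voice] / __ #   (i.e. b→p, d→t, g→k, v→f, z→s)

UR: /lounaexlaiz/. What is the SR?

lounaexlais

/z/ is a voiced obstruent in word-final position, so it devoices to [s].
Surface form: [lounaexlais].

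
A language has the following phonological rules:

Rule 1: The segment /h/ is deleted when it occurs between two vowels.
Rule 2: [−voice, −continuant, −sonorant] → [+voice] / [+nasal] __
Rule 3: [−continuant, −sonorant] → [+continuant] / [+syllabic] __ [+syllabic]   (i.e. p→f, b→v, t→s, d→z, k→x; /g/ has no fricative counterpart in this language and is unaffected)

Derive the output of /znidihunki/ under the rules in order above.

zniziungi

Rule 1 (intervocalic h-deletion): /h/ occurs between vowels /i/ and /u/, so it deletes. /znidihunki/ → znidiunki.
Rule 2 (post-nasal voicing): /k/ is a voiceless stop immediately after the nasal /n/, so it voices to [g]. /znidiunki/ → znidiungi.
Rule 3 (intervocalic spirantization): /d/ is a stop between vowels /i/ and /i/, so it spirantizes to the fricative [z]. /znidiungi/ → zniziungi.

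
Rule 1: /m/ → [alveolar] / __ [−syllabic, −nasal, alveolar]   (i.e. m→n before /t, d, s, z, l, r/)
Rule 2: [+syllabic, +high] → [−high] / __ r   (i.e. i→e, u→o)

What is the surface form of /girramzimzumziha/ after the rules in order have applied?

Rule 1 (nasal place assimilation): /m/ precedes the alveolar consonant /z/, so it assimilates in place to [n]. /m/ precedes the alveolar consonant /z/, so it assimilates in place to [n]. /m/ precedes the alveolar consonant /z/, so it assimilates in place to [n]. /girramzimzumziha/ → girranzinzunziha.
Rule 2 (pre-rhotic lowering): /i/ is a high vowel immediately before /r/, so it lowers to [e]. /girranzinzunziha/ → gerranzinzunziha.

gerranzinzunziha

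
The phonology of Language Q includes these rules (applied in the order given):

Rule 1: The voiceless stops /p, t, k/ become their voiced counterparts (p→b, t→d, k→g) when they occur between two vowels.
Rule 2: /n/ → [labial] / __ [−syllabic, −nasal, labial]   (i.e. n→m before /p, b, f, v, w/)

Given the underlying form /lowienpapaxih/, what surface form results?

lowiempabaxih

Rule 1 (intervocalic voicing): /p/ is a voiceless stop between vowels /a/ and /a/, so it voices to [b]. /lowienpapaxih/ → lowienpabaxih.
Rule 2 (nasal place assimilation): /n/ precedes the labial consonant /p/, so it assimilates in place to [m]. /lowienpabaxih/ → lowiempabaxih.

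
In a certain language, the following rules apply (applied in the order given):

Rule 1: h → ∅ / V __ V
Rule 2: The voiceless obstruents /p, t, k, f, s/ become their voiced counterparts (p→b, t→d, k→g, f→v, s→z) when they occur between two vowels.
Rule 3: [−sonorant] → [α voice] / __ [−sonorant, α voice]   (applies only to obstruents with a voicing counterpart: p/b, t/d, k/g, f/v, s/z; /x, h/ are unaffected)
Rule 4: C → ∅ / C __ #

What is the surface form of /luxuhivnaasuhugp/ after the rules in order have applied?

Rule 1 (intervocalic h-deletion): /h/ occurs between vowels /u/ and /i/, so it deletes. /h/ occurs between vowels /u/ and /u/, so it deletes. /luxuhivnaasuhugp/ → luxuivnaasuugp.
Rule 2 (intervocalic voicing): /s/ is a voiceless obstruent between vowels /a/ and /u/, so it voices to [z]. /luxuivnaasuugp/ → luxuivnaazuugp.
Rule 3 (regressive voicing assimilation): /g/ precedes the voiceless obstruent /p/, so it devoices to [k] by assimilation. /luxuivnaazuugp/ → luxuivnaazuukp.
Rule 4 (final cluster simplification): /p/ is the second consonant of a word-final cluster /kp/, so it deletes. /luxuivnaazuukp/ → luxuivnaazuuk.

luxuivnaazuuk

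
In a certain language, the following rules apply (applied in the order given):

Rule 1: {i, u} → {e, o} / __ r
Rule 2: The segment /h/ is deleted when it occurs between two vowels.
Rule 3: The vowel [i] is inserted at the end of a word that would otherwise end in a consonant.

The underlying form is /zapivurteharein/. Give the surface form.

zapivorteareini

Rule 1 (pre-rhotic lowering): /u/ is a high vowel immediately before /r/, so it lowers to [o]. /zapivurteharein/ → zapivorteharein.
Rule 2 (intervocalic h-deletion): /h/ occurs between vowels /e/ and /a/, so it deletes. /zapivorteharein/ → zapivortearein.
Rule 3 (final i-epenthesis): the form ends in the consonant /n/, so [i] is inserted word-finally. /zapivortearein/ → zapivorteareini.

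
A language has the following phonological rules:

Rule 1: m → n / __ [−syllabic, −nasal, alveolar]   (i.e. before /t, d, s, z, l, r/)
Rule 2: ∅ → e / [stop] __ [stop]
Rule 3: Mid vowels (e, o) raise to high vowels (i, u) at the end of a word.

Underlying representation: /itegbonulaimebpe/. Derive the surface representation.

Rule 1 (nasal place assimilation): no segment meets the environment; /itegbonulaimebpe/ is unchanged.
Rule 2 (stop-cluster e-epenthesis): /g/ and /b/ form a stop–stop cluster, so [e] is inserted between them. /b/ and /p/ form a stop–stop cluster, so [e] is inserted between them. /itegbonulaimebpe/ → itegebonulaimebepe.
Rule 3 (final vowel raising): /e/ is a mid vowel in word-final position, so it raises to [i]. /itegebonulaimebepe/ → itegebonulaimebepi.

itegebonulaimebepi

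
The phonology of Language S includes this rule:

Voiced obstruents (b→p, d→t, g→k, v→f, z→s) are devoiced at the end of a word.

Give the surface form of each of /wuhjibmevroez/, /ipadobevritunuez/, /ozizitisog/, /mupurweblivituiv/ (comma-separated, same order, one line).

wuhjibmevroes, ipadobevritunues, ozizitisok, mupurweblivituif

/wuhjibmevroez/: /z/ is a voiced obstruent in word-final position, so it devoices to [s]. → [wuhjibmevroes].
/ipadobevritunuez/: /z/ is a voiced obstruent in word-final position, so it devoices to [s]. → [ipadobevritunues].
/ozizitisog/: /g/ is a voiced obstruent in word-final position, so it devoices to [k]. → [ozizitisok].
/mupurweblivituiv/: /v/ is a voiced obstruent in word-final position, so it devoices to [f]. → [mupurweblivituif].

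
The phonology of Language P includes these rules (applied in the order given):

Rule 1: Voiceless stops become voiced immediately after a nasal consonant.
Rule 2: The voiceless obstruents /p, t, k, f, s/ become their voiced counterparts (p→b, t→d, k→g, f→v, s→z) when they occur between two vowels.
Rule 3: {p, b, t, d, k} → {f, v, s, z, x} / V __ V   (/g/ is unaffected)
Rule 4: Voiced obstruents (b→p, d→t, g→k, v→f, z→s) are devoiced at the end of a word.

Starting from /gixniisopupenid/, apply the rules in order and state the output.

gixniizovuvenit

Rule 1 (post-nasal voicing): no segment meets the environment; /gixniisopupenid/ is unchanged.
Rule 2 (intervocalic voicing): /s/ is a voiceless obstruent between vowels /i/ and /o/, so it voices to [z]. /p/ is a voiceless obstruent between vowels /o/ and /u/, so it voices to [b]. /p/ is a voiceless obstruent between vowels /u/ and /e/, so it voices to [b]. /gixniisopupenid/ → gixniizobubenid.
Rule 3 (intervocalic spirantization): /b/ is a stop between vowels /o/ and /u/, so it spirantizes to the fricative [v]. /b/ is a stop between vowels /u/ and /e/, so it spirantizes to the fricative [v]. /gixniizobubenid/ → gixniizovuvenid.
Rule 4 (final devoicing): /d/ is a voiced obstruent in word-final position, so it devoices to [t]. /gixniizovuvenid/ → gixniizovuvenit.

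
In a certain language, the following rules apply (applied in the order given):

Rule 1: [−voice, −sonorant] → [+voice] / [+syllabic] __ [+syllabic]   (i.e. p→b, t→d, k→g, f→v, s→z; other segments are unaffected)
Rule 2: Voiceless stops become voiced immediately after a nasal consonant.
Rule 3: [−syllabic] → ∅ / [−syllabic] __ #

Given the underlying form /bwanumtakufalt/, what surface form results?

bwanumdaguval

Rule 1 (intervocalic voicing): /k/ is a voiceless obstruent between vowels /a/ and /u/, so it voices to [g]. /f/ is a voiceless obstruent between vowels /u/ and /a/, so it voices to [v]. /bwanumtakufalt/ → bwanumtaguvalt.
Rule 2 (post-nasal voicing): /t/ is a voiceless stop immediately after the nasal /m/, so it voices to [d]. /bwanumtaguvalt/ → bwanumdaguvalt.
Rule 3 (final cluster simplification): /t/ is the second consonant of a word-final cluster /lt/, so it deletes. /bwanumdaguvalt/ → bwanumdaguval.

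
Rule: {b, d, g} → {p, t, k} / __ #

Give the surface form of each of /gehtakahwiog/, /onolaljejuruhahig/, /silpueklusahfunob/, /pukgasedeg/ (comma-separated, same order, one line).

/gehtakahwiog/: /g/ is a voiced stop in word-final position, so it devoices to [k]. → [gehtakahwiok].
/onolaljejuruhahig/: /g/ is a voiced stop in word-final position, so it devoices to [k]. → [onolaljejuruhahik].
/silpueklusahfunob/: /b/ is a voiced stop in word-final position, so it devoices to [p]. → [silpueklusahfunop].
/pukgasedeg/: /g/ is a voiced stop in word-final position, so it devoices to [k]. → [pukgasedek].

gehtakahwiok, onolaljejuruhahik, silpueklusahfunop, pukgasedek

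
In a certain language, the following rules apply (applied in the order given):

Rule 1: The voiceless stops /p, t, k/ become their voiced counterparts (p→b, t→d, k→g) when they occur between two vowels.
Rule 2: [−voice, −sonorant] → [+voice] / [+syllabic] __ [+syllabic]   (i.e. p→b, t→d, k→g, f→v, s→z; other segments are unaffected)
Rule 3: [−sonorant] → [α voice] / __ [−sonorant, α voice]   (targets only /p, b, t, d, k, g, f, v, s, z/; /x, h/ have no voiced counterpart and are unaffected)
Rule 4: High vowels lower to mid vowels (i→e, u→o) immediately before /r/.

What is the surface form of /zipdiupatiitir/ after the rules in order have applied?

Rule 1 (intervocalic voicing): /p/ is a voiceless stop between vowels /u/ and /a/, so it voices to [b]. /t/ is a voiceless stop between vowels /a/ and /i/, so it voices to [d]. /t/ is a voiceless stop between vowels /i/ and /i/, so it voices to [d]. /zipdiupatiitir/ → zipdiubadiidir.
Rule 2 (intervocalic voicing): no segment meets the environment; /zipdiubadiidir/ is unchanged.
Rule 3 (regressive voicing assimilation): /p/ precedes the voiced obstruent /d/, so it voices to [b] by assimilation. /zipdiubadiidir/ → zibdiubadiidir.
Rule 4 (pre-rhotic lowering): /i/ is a high vowel immediately before /r/, so it lowers to [e]. /zibdiubadiidir/ → zibdiubadiider.

zibdiubadiider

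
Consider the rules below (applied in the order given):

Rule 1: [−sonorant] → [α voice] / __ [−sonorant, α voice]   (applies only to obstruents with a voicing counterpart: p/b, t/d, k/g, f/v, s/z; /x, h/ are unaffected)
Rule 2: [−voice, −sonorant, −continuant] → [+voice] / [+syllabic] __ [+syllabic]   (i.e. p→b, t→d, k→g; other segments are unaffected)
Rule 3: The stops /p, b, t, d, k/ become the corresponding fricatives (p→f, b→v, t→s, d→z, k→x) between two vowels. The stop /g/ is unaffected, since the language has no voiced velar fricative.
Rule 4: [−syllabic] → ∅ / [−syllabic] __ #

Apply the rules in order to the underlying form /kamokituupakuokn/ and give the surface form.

Rule 1 (regressive voicing assimilation): no segment meets the environment; /kamokituupakuokn/ is unchanged.
Rule 2 (intervocalic voicing): /k/ is a voiceless stop between vowels /o/ and /i/, so it voices to [g]. /t/ is a voiceless stop between vowels /i/ and /u/, so it voices to [d]. /p/ is a voiceless stop between vowels /u/ and /a/, so it voices to [b]. /k/ is a voiceless stop between vowels /a/ and /u/, so it voices to [g]. /kamokituupakuokn/ → kamogiduubaguokn.
Rule 3 (intervocalic spirantization): /d/ is a stop between vowels /i/ and /u/, so it spirantizes to the fricative [z]. /b/ is a stop between vowels /u/ and /a/, so it spirantizes to the fricative [v]. /kamogiduubaguokn/ → kamogizuuvaguokn.
Rule 4 (final cluster simplification): /n/ is the second consonant of a word-final cluster /kn/, so it deletes. /kamogizuuvaguokn/ → kamogizuuvaguok.

kamogizuuvaguok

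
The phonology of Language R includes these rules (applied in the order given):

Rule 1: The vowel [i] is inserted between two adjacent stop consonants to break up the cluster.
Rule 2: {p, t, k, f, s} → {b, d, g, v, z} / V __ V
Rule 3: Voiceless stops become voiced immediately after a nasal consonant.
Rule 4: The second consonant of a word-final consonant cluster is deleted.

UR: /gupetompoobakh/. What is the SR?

gubedomboobak

Rule 1 (stop-cluster i-epenthesis): no segment meets the environment; /gupetompoobakh/ is unchanged.
Rule 2 (intervocalic voicing): /p/ is a voiceless obstruent between vowels /u/ and /e/, so it voices to [b]. /t/ is a voiceless obstruent between vowels /e/ and /o/, so it voices to [d]. /gupetompoobakh/ → gubedompoobakh.
Rule 3 (post-nasal voicing): /p/ is a voiceless stop immediately after the nasal /m/, so it voices to [b]. /gubedompoobakh/ → gubedomboobakh.
Rule 4 (final cluster simplification): /h/ is the second consonant of a word-final cluster /kh/, so it deletes. /gubedomboobakh/ → gubedomboobak.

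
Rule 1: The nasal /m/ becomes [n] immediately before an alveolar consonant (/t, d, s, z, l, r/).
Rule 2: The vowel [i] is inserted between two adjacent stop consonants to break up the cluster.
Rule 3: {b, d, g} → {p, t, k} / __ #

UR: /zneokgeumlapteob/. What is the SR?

zneokigeunlapiteop

Rule 1 (nasal place assimilation): /m/ precedes the alveolar consonant /l/, so it assimilates in place to [n]. /zneokgeumlapteob/ → zneokgeunlapteob.
Rule 2 (stop-cluster i-epenthesis): /k/ and /g/ form a stop–stop cluster, so [i] is inserted between them. /p/ and /t/ form a stop–stop cluster, so [i] is inserted between them. /zneokgeunlapteob/ → zneokigeunlapiteob.
Rule 3 (final devoicing): /b/ is a voiced stop in word-final position, so it devoices to [p]. /zneokigeunlapiteob/ → zneokigeunlapiteop.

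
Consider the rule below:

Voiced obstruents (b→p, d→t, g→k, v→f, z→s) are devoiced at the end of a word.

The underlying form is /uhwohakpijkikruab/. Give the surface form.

uhwohakpijkikruap

/b/ is a voiced obstruent in word-final position, so it devoices to [p].
Surface form: [uhwohakpijkikruap].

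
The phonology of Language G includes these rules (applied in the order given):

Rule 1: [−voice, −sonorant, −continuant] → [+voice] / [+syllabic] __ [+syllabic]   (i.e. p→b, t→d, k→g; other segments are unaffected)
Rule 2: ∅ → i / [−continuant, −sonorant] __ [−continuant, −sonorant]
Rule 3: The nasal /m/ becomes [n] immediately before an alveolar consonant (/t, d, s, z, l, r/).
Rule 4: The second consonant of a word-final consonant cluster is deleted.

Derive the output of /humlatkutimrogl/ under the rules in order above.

hunlatikudinrog

Rule 1 (intervocalic voicing): /t/ is a voiceless stop between vowels /u/ and /i/, so it voices to [d]. /humlatkutimrogl/ → humlatkudimrogl.
Rule 2 (stop-cluster i-epenthesis): /t/ and /k/ form a stop–stop cluster, so [i] is inserted between them. /humlatkudimrogl/ → humlatikudimrogl.
Rule 3 (nasal place assimilation): /m/ precedes the alveolar consonant /l/, so it assimilates in place to [n]. /m/ precedes the alveolar consonant /r/, so it assimilates in place to [n]. /humlatikudimrogl/ → hunlatikudinrogl.
Rule 4 (final cluster simplification): /l/ is the second consonant of a word-final cluster /gl/, so it deletes. /hunlatikudinrogl/ → hunlatikudinrog.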